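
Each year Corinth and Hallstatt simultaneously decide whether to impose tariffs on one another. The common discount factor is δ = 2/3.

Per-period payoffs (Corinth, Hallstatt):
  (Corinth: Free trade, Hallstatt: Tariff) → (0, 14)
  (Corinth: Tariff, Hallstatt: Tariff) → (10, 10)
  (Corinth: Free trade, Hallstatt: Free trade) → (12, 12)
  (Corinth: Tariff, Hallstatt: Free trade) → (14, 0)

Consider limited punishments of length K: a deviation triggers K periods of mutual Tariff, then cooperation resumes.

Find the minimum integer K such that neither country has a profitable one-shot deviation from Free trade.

IC: δ(1−δ^K)/(1−δ) ≥ (14−12)/(12−10) = 1.
With δ = 2/3: need 1 − δ^K ≥ 1·(1−2/3)/(2/3), i.e. δ^K ≤ 0.5000.
Since (2/3)^1 = 0.6667 and (2/3)^2 = 0.4444, the smallest such K is 2.

2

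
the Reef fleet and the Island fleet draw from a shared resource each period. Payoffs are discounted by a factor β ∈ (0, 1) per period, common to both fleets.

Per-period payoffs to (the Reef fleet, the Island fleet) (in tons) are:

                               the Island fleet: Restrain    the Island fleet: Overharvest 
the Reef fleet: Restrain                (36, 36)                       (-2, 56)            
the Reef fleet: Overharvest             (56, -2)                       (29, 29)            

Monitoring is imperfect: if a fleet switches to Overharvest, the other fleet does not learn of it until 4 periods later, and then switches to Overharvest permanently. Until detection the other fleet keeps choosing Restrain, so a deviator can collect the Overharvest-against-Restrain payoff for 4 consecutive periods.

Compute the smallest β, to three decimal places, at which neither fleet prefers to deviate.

0.928

A deviator earns 56 for 4 periods, then 29 forever; cooperating earns 36 forever. Multiplying the IC by (1−β):
36 ≥ 56(1−β^4) + 29β^4, so 27·β^4 ≥ 20 and β^4 ≥ 20/27.
β ≥ (20/27)^(1/4) ≈ 0.928.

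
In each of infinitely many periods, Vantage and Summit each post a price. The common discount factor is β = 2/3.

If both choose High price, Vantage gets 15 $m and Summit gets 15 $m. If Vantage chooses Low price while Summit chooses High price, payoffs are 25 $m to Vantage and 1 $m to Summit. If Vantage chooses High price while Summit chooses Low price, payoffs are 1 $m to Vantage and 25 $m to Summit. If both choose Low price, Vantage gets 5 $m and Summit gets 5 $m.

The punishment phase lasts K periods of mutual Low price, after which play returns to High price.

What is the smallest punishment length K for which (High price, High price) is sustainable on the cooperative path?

Need Σ_{k=1}^{K} β^k ≥ (25−15)/(15−5) = 1.0000 at β = 2/3.
At K = 1 the sum is 0.6667 < 1.0000; at K = 2 it is 1.1111 ≥ 1.0000.
So the minimum punishment length is K = 2.

2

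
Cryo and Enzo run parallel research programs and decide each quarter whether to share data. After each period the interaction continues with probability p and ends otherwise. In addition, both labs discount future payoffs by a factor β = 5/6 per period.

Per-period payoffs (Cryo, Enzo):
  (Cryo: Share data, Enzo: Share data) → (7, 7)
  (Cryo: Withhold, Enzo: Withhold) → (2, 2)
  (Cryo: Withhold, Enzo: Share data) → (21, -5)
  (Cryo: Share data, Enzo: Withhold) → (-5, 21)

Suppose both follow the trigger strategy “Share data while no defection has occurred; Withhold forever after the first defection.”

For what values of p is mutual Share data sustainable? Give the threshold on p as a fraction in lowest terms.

With continuation probability p and discount β, the effective per-period discount factor is βp.
Grim-trigger IC: βp ≥ (21−7)/(21−2) = 14/19.
So p ≥ (14/19)/(5/6) = 84/95.

84/95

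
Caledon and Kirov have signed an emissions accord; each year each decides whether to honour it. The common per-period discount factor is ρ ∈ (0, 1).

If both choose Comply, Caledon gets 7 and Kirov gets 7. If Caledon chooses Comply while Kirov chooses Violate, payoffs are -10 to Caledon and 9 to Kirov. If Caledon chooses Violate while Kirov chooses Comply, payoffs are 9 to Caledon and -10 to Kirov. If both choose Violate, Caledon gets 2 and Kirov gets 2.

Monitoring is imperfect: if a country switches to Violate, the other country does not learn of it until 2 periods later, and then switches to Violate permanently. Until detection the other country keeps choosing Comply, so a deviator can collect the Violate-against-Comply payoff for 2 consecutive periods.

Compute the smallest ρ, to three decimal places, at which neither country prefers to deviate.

The best deviation is to choose Violate for all 2 undetected periods, earning 9 each, then 2 forever once detected.
Deviation value: 9(1−ρ^2)/(1−ρ) + 2ρ^2/(1−ρ); cooperation value: 7/(1−ρ).
IC: 7 ≥ 9(1−ρ^2) + 2ρ^2 = 9 − 7ρ^2.
So ρ^2 ≥ 2/7, giving ρ ≥ (2/7)^(1/2) ≈ 0.535.

0.535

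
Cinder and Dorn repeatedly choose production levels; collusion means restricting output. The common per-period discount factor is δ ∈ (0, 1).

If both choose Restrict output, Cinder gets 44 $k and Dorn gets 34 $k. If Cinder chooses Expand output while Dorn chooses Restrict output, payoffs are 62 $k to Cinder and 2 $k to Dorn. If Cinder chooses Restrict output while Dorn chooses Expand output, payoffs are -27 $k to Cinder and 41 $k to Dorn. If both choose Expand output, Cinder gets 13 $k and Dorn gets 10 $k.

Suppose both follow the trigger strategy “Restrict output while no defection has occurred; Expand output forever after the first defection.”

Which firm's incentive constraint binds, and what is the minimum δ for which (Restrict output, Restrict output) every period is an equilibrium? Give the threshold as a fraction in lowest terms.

Cinder; δ ≥ 18/49

Cinder: cooperation gives 44 each period; deviation gives 62 once then 13 forever.
  44/(1−δ) ≥ 62 + 13δ/(1−δ) ⇒ δ ≥ 18/49.
Dorn: cooperation gives 34 each period; deviation gives 41 once then 10 forever.
  δ ≥ 7/31.
Both must hold, so the binding constraint is Cinder's: δ ≥ 18/49.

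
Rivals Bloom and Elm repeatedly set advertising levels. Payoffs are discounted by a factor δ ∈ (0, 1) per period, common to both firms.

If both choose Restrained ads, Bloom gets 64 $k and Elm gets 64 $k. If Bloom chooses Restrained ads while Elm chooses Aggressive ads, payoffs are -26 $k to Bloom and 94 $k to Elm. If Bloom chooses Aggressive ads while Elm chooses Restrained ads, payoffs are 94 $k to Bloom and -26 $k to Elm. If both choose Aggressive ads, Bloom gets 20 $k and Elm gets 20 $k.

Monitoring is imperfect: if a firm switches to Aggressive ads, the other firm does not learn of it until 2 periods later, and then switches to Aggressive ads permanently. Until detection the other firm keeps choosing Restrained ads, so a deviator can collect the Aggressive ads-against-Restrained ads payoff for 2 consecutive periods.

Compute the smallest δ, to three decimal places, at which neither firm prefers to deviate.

0.637

Deviating for the 2 undetected periods gains 94−64 = 30 per period over cooperation, then loses 64−20 = 44 per period forever once punishment starts.
Gain: 30(1 + δ + … + δ^1); loss: 44·δ^2/(1−δ).
No profitable deviation ⇔ 30(1−δ^2) ≤ 44·δ^2, i.e. δ^2 ≥ 30/(30+44) = 15/37.
Hence δ ≥ (15/37)^(1/2) ≈ 0.637.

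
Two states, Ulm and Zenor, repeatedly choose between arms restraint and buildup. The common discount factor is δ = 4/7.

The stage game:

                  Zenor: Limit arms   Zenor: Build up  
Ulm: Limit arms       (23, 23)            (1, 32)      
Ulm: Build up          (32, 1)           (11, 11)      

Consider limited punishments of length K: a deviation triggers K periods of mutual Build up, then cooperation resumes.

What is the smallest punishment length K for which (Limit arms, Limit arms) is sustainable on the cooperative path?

No profitable deviation requires (23−11)(δ+…+δ^K) ≥ 32−23, i.e. δ+…+δ^K ≥ 3/4 ≈ 0.7500.
With δ = 4/7, the partial sums are K=1: 0.5714, K=2: 0.8980.
K = 2 is the first length at which the sum reaches 0.7500.

2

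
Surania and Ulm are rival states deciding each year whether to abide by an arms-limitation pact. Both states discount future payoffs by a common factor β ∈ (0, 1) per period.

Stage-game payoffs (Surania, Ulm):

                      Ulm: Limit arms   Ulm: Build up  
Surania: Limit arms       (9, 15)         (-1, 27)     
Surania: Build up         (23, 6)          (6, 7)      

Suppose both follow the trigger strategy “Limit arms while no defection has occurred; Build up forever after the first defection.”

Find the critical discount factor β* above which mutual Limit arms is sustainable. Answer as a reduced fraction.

For Surania: deviation gain 23−9 = 14, per-period punishment loss 9−6 = 3. IC gives β ≥ 14/17.
For Ulm: gain 12, loss 8 per period, so β ≥ 12/20 = 3/5.
The tighter constraint is Surania's, so cooperation needs β ≥ 14/17.

14/17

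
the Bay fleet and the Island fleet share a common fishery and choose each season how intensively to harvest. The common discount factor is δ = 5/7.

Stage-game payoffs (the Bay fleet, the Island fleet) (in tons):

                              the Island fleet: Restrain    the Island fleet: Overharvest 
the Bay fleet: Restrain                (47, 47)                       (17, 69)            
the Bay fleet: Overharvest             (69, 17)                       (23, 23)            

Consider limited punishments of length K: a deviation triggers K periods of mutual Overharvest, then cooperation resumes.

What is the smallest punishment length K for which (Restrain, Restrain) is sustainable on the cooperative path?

2

Need Σ_{k=1}^{K} δ^k ≥ (69−47)/(47−23) = 0.9167 at δ = 5/7.
At K = 1 the sum is 0.7143 < 0.9167; at K = 2 it is 1.2245 ≥ 0.9167.
So the minimum punishment length is K = 2.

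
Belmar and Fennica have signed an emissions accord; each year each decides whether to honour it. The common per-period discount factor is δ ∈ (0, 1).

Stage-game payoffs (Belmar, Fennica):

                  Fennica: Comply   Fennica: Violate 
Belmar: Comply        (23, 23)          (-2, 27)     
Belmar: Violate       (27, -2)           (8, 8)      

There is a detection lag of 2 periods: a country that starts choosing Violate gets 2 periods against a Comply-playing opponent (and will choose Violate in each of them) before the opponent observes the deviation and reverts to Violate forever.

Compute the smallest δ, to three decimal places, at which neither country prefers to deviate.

A deviator earns 27 for 2 periods, then 8 forever; cooperating earns 23 forever. Multiplying the IC by (1−δ):
23 ≥ 27(1−δ^2) + 8δ^2, so 19·δ^2 ≥ 4 and δ^2 ≥ 4/19.
δ ≥ (4/19)^(1/2) ≈ 0.459.

0.459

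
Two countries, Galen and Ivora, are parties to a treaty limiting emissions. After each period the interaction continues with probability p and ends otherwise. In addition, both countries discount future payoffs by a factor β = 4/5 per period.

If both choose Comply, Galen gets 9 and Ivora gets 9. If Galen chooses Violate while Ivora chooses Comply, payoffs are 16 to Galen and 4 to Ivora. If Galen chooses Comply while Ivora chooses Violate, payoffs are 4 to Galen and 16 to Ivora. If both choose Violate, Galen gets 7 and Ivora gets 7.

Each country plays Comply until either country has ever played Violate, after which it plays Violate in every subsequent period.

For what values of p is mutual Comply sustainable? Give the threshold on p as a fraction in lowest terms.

35/36

With continuation probability p and discount β, the effective per-period discount factor is βp.
Grim-trigger IC: βp ≥ (16−9)/(16−7) = 7/9.
So p ≥ (7/9)/(4/5) = 35/36.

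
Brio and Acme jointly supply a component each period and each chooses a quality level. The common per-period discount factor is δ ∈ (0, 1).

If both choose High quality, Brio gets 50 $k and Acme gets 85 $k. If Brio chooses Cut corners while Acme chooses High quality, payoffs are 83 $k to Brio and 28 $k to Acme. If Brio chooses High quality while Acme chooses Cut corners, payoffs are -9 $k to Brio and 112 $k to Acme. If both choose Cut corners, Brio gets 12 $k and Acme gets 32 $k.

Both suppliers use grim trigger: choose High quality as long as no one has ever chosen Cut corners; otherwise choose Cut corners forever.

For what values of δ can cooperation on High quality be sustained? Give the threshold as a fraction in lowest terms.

Brio's threshold: (83−50)/(83−12) = 33/71.
Acme's threshold: (112−85)/(112−32) = 27/80.
33/71 > 27/80, so Brio binds and δ* = 33/71.

33/71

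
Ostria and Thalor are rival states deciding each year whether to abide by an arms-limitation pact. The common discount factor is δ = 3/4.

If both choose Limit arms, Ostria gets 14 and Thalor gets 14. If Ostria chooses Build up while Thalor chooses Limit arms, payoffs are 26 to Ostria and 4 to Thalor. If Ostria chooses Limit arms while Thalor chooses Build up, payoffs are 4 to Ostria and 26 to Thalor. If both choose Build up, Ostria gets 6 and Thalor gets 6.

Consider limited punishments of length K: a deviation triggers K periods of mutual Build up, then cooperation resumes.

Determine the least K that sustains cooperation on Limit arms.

Need Σ_{k=1}^{K} δ^k ≥ (26−14)/(14−6) = 1.5000 at δ = 3/4.
At K = 2 the sum is 1.3125 < 1.5000; at K = 3 it is 1.7344 ≥ 1.5000.
So the minimum punishment length is K = 3.

3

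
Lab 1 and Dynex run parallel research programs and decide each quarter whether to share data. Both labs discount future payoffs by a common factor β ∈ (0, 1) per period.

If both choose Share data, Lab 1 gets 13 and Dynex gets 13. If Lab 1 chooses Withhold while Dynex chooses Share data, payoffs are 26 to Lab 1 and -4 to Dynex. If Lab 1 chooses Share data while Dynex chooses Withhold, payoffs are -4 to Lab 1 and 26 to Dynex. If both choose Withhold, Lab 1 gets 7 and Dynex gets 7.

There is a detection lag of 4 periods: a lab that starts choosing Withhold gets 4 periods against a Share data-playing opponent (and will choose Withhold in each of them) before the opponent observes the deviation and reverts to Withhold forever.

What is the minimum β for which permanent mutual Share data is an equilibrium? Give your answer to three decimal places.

Deviating for the 4 undetected periods gains 26−13 = 13 per period over cooperation, then loses 13−7 = 6 per period forever once punishment starts.
Gain: 13(1 + β + … + β^3); loss: 6·β^4/(1−β).
No profitable deviation ⇔ 13(1−β^4) ≤ 6·β^4, i.e. β^4 ≥ 13/(13+6) = 13/19.
Hence β ≥ (13/19)^(1/4) ≈ 0.909.

0.909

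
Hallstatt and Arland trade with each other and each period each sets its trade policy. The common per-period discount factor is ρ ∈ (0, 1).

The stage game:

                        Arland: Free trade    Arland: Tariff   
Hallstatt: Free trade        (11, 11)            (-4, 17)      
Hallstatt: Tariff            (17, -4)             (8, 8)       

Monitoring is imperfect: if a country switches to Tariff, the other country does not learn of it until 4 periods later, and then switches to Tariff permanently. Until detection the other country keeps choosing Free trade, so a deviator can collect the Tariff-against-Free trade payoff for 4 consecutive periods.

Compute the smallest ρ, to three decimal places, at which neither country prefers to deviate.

The best deviation is to choose Tariff for all 4 undetected periods, earning 17 each, then 8 forever once detected.
Deviation value: 17(1−ρ^4)/(1−ρ) + 8ρ^4/(1−ρ); cooperation value: 11/(1−ρ).
IC: 11 ≥ 17(1−ρ^4) + 8ρ^4 = 17 − 9ρ^4.
So ρ^4 ≥ 6/9 = 2/3, giving ρ ≥ (2/3)^(1/4) ≈ 0.904.

0.904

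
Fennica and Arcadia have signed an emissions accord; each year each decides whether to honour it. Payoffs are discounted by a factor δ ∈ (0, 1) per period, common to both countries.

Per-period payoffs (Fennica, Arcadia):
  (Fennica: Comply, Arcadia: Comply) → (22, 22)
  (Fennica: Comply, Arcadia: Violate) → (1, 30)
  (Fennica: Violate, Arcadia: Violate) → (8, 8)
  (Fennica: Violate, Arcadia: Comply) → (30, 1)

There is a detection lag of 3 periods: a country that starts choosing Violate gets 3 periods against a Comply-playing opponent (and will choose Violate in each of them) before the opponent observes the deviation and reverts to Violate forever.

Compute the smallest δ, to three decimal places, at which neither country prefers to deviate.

0.714

A deviator earns 30 for 3 periods, then 8 forever; cooperating earns 22 forever. Multiplying the IC by (1−δ):
22 ≥ 30(1−δ^3) + 8δ^3, so 22·δ^3 ≥ 8 and δ^3 ≥ 4/11.
δ ≥ (4/11)^(1/3) ≈ 0.714.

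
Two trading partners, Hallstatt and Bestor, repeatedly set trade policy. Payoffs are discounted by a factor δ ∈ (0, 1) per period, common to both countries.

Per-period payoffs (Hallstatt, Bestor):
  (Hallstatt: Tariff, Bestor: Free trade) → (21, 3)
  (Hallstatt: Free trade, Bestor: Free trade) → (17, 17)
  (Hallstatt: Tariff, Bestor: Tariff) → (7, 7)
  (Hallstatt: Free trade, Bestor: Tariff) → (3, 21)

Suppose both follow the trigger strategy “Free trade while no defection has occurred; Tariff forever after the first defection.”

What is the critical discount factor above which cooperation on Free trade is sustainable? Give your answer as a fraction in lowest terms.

2/7

17/(1−δ) ≥ 21 + 7δ/(1−δ)
17 ≥ 21 − 14δ
δ ≥ 4/14 = 2/7.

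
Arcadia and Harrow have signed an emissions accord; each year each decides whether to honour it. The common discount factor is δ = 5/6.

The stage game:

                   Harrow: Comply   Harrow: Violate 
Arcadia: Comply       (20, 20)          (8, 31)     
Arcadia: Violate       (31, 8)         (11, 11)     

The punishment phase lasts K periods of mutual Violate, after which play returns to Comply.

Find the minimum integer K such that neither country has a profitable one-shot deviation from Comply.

No profitable deviation requires (20−11)(δ+…+δ^K) ≥ 31−20, i.e. δ+…+δ^K ≥ 11/9 ≈ 1.2222.
With δ = 5/6, the partial sums are K=1: 0.8333, K=2: 1.5278.
K = 2 is the first length at which the sum reaches 1.2222.

2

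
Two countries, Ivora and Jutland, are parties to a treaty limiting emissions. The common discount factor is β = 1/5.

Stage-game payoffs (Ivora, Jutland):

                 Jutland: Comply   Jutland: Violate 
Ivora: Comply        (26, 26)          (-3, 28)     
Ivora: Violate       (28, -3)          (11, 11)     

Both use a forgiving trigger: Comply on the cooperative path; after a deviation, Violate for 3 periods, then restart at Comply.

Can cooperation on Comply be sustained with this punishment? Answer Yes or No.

A one-shot deviation gives 28 now, then 11 for 3 periods, then back to 26.
Gain from deviating: (28−26) today; loss: (26−11) in each of the next 3 periods.
No-deviation condition: (26−11)(β+…+β^3) ≥ 28−26, i.e. β+…+β^3 ≥ 2/15.
At β = 1/5: β+…+β^3 = 0.2480 ≥ 0.1333.
So cooperation is sustainable.

Yes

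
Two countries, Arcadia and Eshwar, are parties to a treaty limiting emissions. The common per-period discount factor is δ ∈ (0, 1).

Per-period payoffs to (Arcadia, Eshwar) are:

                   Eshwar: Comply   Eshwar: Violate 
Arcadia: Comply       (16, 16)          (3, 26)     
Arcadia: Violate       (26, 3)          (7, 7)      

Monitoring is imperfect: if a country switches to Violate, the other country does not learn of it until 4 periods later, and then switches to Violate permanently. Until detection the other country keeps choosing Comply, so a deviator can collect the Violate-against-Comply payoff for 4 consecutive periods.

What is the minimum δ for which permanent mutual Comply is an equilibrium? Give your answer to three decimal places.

0.852

The best deviation is to choose Violate for all 4 undetected periods, earning 26 each, then 7 forever once detected.
Deviation value: 26(1−δ^4)/(1−δ) + 7δ^4/(1−δ); cooperation value: 16/(1−δ).
IC: 16 ≥ 26(1−δ^4) + 7δ^4 = 26 − 19δ^4.
So δ^4 ≥ 10/19, giving δ ≥ (10/19)^(1/4) ≈ 0.852.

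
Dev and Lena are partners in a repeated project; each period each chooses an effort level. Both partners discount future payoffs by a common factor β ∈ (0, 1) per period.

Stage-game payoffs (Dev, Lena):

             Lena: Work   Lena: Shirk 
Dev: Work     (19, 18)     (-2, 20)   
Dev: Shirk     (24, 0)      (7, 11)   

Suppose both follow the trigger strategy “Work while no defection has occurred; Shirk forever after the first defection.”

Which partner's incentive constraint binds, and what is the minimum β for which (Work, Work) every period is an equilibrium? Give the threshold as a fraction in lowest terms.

For Dev: deviation gain 24−19 = 5, per-period punishment loss 19−7 = 12. IC gives β ≥ 5/17.
For Lena: gain 2, loss 7 per period, so β ≥ 2/9.
The tighter constraint is Dev's, so cooperation needs β ≥ 5/17.

Dev; β ≥ 5/17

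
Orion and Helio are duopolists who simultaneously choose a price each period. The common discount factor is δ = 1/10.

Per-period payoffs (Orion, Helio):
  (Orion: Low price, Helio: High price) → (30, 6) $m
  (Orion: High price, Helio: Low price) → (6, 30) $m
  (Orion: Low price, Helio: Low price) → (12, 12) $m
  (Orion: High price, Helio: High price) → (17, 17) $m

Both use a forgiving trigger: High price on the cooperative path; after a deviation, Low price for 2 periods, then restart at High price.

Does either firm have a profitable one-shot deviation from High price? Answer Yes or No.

Yes

A one-shot deviation gives 30 now, then 12 for 2 periods, then back to 17.
Gain from deviating: (30−17) today; loss: (17−12) in each of the next 2 periods.
No-deviation condition: (17−12)(δ+…+δ^2) ≥ 30−17, i.e. δ+…+δ^2 ≥ 13/5.
At δ = 1/10: δ+…+δ^2 = 0.1100 < 2.6000.
So cooperation is not sustainable.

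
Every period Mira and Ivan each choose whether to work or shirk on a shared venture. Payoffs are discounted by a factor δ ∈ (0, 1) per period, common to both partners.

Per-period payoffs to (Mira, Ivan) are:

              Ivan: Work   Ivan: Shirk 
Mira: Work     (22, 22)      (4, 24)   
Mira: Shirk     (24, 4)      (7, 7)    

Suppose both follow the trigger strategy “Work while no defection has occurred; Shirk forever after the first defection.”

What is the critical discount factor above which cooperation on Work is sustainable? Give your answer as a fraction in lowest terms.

2/17

Cooperation forever yields 22 each period: 22/(1−δ).
Deviating yields 24 once, then 7 forever: 24 + 7δ/(1−δ).
No profitable deviation requires 22/(1−δ) ≥ 24 + 7δ/(1−δ).
Multiplying by (1−δ): 22 ≥ 24(1−δ) + 7δ = 24 − 17δ.
So 17δ ≥ 2, i.e. δ ≥ 2/17.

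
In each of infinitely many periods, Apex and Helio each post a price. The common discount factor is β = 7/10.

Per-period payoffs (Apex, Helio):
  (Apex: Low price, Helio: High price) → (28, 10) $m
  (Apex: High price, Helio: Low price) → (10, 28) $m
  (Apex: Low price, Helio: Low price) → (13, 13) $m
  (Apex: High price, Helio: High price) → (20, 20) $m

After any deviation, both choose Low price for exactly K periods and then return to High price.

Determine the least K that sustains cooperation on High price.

2

No profitable deviation requires (20−13)(β+…+β^K) ≥ 28−20, i.e. β+…+β^K ≥ 8/7 ≈ 1.1429.
With β = 7/10, the partial sums are K=1: 0.7000, K=2: 1.1900.
K = 2 is the first length at which the sum reaches 1.1429.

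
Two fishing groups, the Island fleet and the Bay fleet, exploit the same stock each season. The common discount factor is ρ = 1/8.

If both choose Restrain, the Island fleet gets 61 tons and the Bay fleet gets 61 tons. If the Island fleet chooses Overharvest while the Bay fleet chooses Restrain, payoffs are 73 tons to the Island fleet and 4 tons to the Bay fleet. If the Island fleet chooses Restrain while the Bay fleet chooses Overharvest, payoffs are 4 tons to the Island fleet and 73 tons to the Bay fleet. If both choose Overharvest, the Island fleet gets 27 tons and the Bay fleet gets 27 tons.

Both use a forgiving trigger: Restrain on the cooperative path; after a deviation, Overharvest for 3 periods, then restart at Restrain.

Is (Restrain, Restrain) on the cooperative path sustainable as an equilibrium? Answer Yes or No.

No

Comparing payoff streams over the 4 periods until play realigns: cooperate → 61(1+ρ+…+ρ^3); deviate → 73 + 27(ρ+…+ρ^3).
Cooperation is sustained iff (61−27)(ρ+…+ρ^3) ≥ 73−61.
ρ+…+ρ^3 = 1/8·(1−(1/8)^3)/(1−1/8) = 0.1426, and (73−61)/(61−27) = 0.3529.
0.1426 < 0.3529, so cooperation is not sustainable.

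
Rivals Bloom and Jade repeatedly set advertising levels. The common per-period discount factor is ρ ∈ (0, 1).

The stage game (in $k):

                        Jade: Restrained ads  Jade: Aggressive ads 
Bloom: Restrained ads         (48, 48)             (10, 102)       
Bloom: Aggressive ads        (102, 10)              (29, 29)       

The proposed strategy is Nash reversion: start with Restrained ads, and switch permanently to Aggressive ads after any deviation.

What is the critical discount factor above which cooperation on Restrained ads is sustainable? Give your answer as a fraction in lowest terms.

54/73

One-period gain from deviating is 102 − 48 = 54. The loss is 48 − 29 = 19 in every subsequent period, with present value 19·ρ/(1−ρ).
Deviation is unprofitable when 19·ρ/(1−ρ) ≥ 54, i.e. ρ/(1−ρ) ≥ 54/19.
Equivalently ρ ≥ 54/(54+19) = 54/73.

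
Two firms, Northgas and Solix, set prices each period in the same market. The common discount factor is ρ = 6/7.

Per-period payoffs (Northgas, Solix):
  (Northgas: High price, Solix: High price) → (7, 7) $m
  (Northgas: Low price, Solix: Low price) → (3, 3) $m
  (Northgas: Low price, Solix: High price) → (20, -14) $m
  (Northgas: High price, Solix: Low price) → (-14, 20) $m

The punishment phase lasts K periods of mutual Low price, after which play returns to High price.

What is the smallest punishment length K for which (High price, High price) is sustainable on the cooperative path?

No profitable deviation requires (7−3)(ρ+…+ρ^K) ≥ 20−7, i.e. ρ+…+ρ^K ≥ 13/4 ≈ 3.2500.
With ρ = 6/7, the partial sums are K=1: 0.8571, K=2: 1.5918, K=3: 2.2216, K=4: 2.7613, K=5: 3.2240, K=6: 3.6206.
K = 6 is the first length at which the sum reaches 3.2500.

6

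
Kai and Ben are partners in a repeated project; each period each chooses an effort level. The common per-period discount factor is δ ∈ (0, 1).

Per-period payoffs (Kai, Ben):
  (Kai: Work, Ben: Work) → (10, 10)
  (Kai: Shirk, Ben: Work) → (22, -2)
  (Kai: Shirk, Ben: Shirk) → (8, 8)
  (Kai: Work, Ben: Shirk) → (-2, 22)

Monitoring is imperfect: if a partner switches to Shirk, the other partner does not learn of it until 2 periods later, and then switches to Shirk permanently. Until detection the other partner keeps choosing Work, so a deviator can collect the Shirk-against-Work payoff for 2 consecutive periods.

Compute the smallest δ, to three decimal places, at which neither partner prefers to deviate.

0.926

A deviator earns 22 for 2 periods, then 8 forever; cooperating earns 10 forever. Multiplying the IC by (1−δ):
10 ≥ 22(1−δ^2) + 8δ^2, so 14·δ^2 ≥ 12 and δ^2 ≥ 6/7.
δ ≥ (6/7)^(1/2) ≈ 0.926.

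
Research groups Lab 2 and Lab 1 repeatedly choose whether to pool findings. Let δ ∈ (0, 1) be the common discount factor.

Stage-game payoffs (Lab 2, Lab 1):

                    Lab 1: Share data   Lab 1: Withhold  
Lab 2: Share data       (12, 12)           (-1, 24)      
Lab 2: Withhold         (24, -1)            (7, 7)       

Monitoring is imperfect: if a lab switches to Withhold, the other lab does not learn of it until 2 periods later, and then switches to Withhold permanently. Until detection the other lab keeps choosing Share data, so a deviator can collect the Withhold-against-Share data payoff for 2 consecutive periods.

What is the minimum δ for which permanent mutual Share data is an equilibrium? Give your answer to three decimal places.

0.840

A deviator earns 24 for 2 periods, then 7 forever; cooperating earns 12 forever. Multiplying the IC by (1−δ):
12 ≥ 24(1−δ^2) + 7δ^2, so 17·δ^2 ≥ 12 and δ^2 ≥ 12/17.
δ ≥ (12/17)^(1/2) ≈ 0.840.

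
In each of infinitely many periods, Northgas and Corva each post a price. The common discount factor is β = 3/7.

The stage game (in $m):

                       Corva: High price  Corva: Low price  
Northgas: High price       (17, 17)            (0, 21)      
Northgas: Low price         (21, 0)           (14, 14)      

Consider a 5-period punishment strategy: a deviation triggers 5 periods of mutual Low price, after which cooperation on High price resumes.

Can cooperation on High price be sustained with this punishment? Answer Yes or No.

No

A one-shot deviation gives 21 now, then 14 for 5 periods, then back to 17.
Gain from deviating: (21−17) today; loss: (17−14) in each of the next 5 periods.
No-deviation condition: (17−14)(β+…+β^5) ≥ 21−17, i.e. β+…+β^5 ≥ 4/3.
At β = 3/7: β+…+β^5 = 0.7392 < 1.3333.
So cooperation is not sustainable.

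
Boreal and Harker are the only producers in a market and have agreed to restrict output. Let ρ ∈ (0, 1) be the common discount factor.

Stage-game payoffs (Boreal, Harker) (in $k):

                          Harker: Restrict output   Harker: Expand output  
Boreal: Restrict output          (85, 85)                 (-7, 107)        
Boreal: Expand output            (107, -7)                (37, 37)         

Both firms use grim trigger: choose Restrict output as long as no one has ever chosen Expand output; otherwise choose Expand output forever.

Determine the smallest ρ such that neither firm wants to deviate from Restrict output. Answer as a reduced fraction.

11/35

85/(1−ρ) ≥ 107 + 37ρ/(1−ρ)
85 ≥ 107 − 70ρ
ρ ≥ 22/70 = 11/35.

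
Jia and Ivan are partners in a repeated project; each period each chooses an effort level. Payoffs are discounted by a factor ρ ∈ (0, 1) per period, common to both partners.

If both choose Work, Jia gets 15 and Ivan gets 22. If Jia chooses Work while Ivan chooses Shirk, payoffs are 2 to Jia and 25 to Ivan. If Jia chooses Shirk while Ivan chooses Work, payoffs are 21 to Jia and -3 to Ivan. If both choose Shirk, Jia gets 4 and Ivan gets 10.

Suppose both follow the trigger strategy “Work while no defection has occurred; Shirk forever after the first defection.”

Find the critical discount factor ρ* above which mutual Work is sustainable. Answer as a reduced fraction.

6/17

Jia: cooperation gives 15 each period; deviation gives 21 once then 4 forever.
  15/(1−ρ) ≥ 21 + 4ρ/(1−ρ) ⇒ ρ ≥ 6/17.
Ivan: cooperation gives 22 each period; deviation gives 25 once then 10 forever.
  ρ ≥ 3/15 = 1/5.
Both must hold, so the binding constraint is Jia's: ρ ≥ 6/17.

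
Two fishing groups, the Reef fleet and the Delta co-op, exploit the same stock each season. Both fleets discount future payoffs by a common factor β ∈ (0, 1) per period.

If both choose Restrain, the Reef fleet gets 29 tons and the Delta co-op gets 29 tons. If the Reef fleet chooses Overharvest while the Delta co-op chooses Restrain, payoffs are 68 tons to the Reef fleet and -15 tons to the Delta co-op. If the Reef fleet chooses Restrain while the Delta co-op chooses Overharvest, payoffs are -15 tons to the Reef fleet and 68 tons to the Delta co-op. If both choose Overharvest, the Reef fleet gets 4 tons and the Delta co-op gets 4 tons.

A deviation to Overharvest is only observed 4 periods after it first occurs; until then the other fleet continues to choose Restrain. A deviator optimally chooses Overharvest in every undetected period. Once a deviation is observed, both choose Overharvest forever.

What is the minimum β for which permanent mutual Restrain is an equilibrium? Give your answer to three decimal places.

A deviator earns 68 for 4 periods, then 4 forever; cooperating earns 29 forever. Multiplying the IC by (1−β):
29 ≥ 68(1−β^4) + 4β^4, so 64·β^4 ≥ 39 and β^4 ≥ 39/64.
β ≥ (39/64)^(1/4) ≈ 0.884.

0.884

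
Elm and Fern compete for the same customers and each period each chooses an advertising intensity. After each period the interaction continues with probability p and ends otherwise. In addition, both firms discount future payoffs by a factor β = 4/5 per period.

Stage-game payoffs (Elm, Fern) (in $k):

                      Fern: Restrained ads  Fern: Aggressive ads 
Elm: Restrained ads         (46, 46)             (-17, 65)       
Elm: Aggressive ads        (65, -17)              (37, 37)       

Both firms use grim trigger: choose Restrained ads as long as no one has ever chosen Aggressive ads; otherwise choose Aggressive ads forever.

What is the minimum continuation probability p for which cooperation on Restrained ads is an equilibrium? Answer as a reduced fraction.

With continuation probability p and discount β, the effective per-period discount factor is βp.
Grim-trigger IC: βp ≥ (65−46)/(65−37) = 19/28.
So p ≥ (19/28)/(4/5) = 95/112.

95/112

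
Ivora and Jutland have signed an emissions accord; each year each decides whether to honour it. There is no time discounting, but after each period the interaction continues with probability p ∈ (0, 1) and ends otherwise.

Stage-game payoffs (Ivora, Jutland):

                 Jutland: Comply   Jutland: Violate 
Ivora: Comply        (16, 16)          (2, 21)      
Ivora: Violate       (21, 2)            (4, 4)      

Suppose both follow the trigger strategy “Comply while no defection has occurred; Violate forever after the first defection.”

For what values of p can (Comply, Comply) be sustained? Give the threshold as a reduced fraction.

With no time discounting, the continuation probability p plays the role of the discount factor.
Grim-trigger IC: 16/(1−p) ≥ 21 + 4p/(1−p) ⇒ p ≥ (21−16)/(21−4) = 5/17.

5/17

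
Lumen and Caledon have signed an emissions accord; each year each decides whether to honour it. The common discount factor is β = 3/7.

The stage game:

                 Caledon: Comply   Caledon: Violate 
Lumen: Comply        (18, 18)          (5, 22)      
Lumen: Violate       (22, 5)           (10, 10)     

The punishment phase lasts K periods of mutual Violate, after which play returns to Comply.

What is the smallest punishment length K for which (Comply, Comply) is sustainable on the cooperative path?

No profitable deviation requires (18−10)(β+…+β^K) ≥ 22−18, i.e. β+…+β^K ≥ 1/2 ≈ 0.5000.
With β = 3/7, the partial sums are K=1: 0.4286, K=2: 0.6122.
K = 2 is the first length at which the sum reaches 0.5000.

2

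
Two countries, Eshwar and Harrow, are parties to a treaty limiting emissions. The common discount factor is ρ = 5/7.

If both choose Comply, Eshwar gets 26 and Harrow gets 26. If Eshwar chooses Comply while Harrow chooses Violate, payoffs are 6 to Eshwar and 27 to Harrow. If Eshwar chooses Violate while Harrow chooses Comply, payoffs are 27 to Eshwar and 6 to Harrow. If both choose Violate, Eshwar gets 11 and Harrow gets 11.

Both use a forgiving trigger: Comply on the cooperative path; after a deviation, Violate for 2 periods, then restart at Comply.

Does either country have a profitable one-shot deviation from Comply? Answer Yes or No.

Comparing payoff streams over the 3 periods until play realigns: cooperate → 26(1+ρ+…+ρ^2); deviate → 27 + 11(ρ+…+ρ^2).
Cooperation is sustained iff (26−11)(ρ+…+ρ^2) ≥ 27−26.
ρ+…+ρ^2 = 5/7·(1−(5/7)^2)/(1−5/7) = 1.2245, and (27−26)/(26−11) = 0.0667.
1.2245 ≥ 0.0667, so cooperation is sustainable.

No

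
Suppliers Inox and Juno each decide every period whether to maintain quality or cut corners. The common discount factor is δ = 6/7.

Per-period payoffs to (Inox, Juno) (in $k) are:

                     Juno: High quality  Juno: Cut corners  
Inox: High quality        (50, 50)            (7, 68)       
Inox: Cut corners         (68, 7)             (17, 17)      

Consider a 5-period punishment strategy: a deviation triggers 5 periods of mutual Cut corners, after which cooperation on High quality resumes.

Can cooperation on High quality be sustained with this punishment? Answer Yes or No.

Yes

A one-shot deviation gives 68 now, then 17 for 5 periods, then back to 50.
Gain from deviating: (68−50) today; loss: (50−17) in each of the next 5 periods.
No-deviation condition: (50−17)(δ+…+δ^5) ≥ 68−50, i.e. δ+…+δ^5 ≥ 6/11.
At δ = 6/7: δ+…+δ^5 = 3.2240 ≥ 0.5455.
So cooperation is sustainable.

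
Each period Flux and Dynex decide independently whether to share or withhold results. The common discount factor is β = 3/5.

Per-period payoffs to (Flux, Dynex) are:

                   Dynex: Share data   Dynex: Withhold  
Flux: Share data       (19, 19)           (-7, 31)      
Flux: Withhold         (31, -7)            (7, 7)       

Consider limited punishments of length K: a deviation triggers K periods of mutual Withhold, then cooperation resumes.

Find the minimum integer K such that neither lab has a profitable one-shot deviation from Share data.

IC: β(1−β^K)/(1−β) ≥ (31−19)/(19−7) = 1.
With β = 3/5: need 1 − β^K ≥ 1·(1−3/5)/(3/5), i.e. β^K ≤ 0.3333.
Since (3/5)^2 = 0.3600 and (3/5)^3 = 0.2160, the smallest such K is 3.

3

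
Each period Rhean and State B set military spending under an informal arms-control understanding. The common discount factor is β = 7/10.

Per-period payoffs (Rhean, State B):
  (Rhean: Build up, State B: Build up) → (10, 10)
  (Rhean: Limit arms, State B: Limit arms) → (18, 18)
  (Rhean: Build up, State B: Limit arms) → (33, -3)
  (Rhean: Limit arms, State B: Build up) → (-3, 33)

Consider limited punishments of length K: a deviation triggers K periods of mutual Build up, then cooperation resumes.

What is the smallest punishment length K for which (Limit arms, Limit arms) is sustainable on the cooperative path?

5

No profitable deviation requires (18−10)(β+…+β^K) ≥ 33−18, i.e. β+…+β^K ≥ 15/8 ≈ 1.8750.
With β = 7/10, the partial sums are K=1: 0.7000, K=2: 1.1900, K=3: 1.5330, K=4: 1.7731, K=5: 1.9412.
K = 5 is the first length at which the sum reaches 1.8750.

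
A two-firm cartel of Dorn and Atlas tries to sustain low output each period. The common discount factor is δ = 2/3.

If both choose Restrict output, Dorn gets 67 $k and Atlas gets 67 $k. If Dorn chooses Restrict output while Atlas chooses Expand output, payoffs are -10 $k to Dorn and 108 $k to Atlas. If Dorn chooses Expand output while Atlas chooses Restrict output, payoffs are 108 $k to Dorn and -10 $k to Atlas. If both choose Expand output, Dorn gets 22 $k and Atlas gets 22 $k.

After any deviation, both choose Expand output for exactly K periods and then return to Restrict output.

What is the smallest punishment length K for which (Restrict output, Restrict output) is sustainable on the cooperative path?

2

IC: δ(1−δ^K)/(1−δ) ≥ (108−67)/(67−22) = 41/45.
With δ = 2/3: need 1 − δ^K ≥ 41/45·(1−2/3)/(2/3), i.e. δ^K ≤ 0.5444.
Since (2/3)^1 = 0.6667 and (2/3)^2 = 0.4444, the smallest such K is 2.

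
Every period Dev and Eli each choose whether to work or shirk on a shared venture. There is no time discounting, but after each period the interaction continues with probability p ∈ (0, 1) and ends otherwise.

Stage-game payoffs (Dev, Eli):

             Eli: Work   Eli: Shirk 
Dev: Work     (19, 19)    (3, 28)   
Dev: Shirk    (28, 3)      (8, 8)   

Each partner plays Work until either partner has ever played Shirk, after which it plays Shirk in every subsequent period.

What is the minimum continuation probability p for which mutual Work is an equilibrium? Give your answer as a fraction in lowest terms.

9/20

Expected cooperation value is 19 + p·19 + p²·19 + … = 19/(1−p); deviation gives 28 + p·8/(1−p).
19 ≥ 28(1−p) + 8p ⇒ 20p ≥ 9 ⇒ p ≥ 9/20.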